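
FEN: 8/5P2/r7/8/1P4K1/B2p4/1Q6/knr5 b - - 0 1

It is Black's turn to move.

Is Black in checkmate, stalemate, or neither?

Black to move; black king on a1.
In check: yes, from the white queen on b2.
King squares — b1: own knight; a2: attacked by Qb2; b2: attacked by Ba3.
Legal moves for Black: none.
In check with no legal moves → checkmate.

checkmate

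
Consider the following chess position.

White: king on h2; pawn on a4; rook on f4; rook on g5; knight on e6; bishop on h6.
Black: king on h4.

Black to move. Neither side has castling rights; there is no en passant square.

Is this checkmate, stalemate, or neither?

Black to move; black king on h4.
In check: yes, from the white rook on f4.
King squares — g3: attacked by Kh2; h3: attacked by Kh2; g4: attacked by Rf4; g5: attacked by Ne6; h5: attacked by Rg5.
Legal moves for Black: none.
In check with no legal moves → checkmate.

checkmate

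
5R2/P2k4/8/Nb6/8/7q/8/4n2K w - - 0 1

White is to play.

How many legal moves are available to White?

1

White to move; king on h1.
In check: yes, from the black queen on h3.
Legal moves: Kg1.
Count: 1.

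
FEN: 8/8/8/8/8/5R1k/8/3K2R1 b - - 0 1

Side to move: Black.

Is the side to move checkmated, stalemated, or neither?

neither

Black to move; black king on h3.
In check: yes, from the white rook on f3.
Legal moves for Black: Kh4, Kh2.
Black is in check but has 2 legal moves → neither.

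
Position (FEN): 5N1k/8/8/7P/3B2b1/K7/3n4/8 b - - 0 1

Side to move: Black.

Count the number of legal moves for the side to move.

1

Black to move; king on h8.
In check: yes, from the white bishop on d4.
Legal moves: Kg8.
Count: 1.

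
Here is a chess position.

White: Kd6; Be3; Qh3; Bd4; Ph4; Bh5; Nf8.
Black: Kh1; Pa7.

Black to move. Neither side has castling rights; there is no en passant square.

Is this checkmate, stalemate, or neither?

checkmate

Black to move; black king on h1.
In check: yes, from the white queen on h3.
King squares — g1: attacked by Be3; g2: attacked by Qh3; h2: attacked by Qh3.
Legal moves for Black: none.
In check with no legal moves → checkmate.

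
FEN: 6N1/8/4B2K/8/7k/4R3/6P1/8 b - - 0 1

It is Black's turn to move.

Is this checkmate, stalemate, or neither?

Black to move; black king on h4.
In check: no.
King squares — g3: attacked by Re3; h3: attacked by Pg2; g4: attacked by Be6; g5: attacked by Kh6; h5: attacked by Kh6.
Legal moves for Black: none.
Not in check and no legal moves → stalemate.

stalemate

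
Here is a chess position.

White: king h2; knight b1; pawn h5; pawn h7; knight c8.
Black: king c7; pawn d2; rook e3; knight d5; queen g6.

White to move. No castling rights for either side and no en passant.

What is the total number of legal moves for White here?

White to move; king on h2.
In check: no.
Legal moves: Ne7, Na7, Nd6, Nb6, Kh1, Nc3, Na3, Nxd2, hxg6, h8=Q, h8=R, h8=B, h8=N, h6.
Count: 14.

14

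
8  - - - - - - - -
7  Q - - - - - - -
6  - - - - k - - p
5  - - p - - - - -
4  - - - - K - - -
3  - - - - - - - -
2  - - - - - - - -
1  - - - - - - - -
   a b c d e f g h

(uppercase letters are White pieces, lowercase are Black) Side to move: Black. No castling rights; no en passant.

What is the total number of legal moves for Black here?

4

Black to move; king on e6.
In check: no.
Legal moves: Kf6, Kd6, h5, c4.
Count: 4.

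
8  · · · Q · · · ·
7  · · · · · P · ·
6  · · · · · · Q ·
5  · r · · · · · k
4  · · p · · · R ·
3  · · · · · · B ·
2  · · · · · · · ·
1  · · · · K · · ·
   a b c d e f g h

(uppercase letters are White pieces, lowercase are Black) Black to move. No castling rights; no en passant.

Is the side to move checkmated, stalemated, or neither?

checkmate

Black to move; black king on h5.
In check: yes, from the white queen on g6.
King squares — g4: attacked by Qg6; h4: attacked by Bg3; g5: attacked by Rg4; g6: attacked by Rg4; h6: attacked by Qg6.
Legal moves for Black: none.
In check with no legal moves → checkmate.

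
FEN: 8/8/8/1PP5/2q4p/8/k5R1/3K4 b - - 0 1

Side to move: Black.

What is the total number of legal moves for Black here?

Black to move; king on a2.
In check: yes, from the white rook on g2.
Legal moves: Kb3, Ka3, Kb1, Ka1, Qe2+, Qc2+.
Count: 6.

6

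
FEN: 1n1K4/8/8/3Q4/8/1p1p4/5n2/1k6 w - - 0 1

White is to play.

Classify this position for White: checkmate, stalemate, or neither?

neither

White to move; white king on d8.
In check: no.
Legal moves for White include: Ke8, Kc8, Ke7, Kc7, Qg8, Qa8, Qf7, Qd7, Qb7, Qe6, Qd6, Qc6, Qh5, Qg5, Qf5, Qe5, Qc5, Qb5, ... (list truncated; more exist).
White has legal moves and is not in check → neither.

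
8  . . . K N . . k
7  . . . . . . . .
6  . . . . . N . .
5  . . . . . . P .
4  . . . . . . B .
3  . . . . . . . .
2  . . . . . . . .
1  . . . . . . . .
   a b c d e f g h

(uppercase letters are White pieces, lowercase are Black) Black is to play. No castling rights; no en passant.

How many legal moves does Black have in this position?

0

Black to move; king on h8.
In check: no.
Legal moves: none.
Count: 0.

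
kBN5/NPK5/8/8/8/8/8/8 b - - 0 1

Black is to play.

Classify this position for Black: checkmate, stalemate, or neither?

Black to move; black king on a8.
In check: yes, from the white pawn on b7.
King squares — a7: attacked by Bb8; b7: attacked by Kc7; b8: attacked by Kc7.
Legal moves for Black: none.
In check with no legal moves → checkmate.

checkmate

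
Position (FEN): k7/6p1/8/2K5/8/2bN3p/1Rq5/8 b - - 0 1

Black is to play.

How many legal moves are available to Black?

24

Black to move; king on a8.
In check: no.
Legal moves: Ka7, Bf6+, Be5+, Ba5+, Bd4+, Bb4+, Bd2+, Bxb2+, Be1+, Qa4, Qxd3, Qb3, Qh2, Qg2, Qf2+, Qe2, Qd2, Qxb2, Qd1, Qc1, Qb1, g6, h2, g5.
Count: 24.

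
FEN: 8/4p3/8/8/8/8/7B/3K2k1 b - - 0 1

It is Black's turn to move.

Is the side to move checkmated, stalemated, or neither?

Black to move; black king on g1.
In check: yes, from the white bishop on h2.
King squares — f1: available; h1: available; f2: available; g2: available; h2: available.
Legal moves for Black: Kxh2, Kg2, Kf2, Kh1, Kf1.
Black is in check but has 5 legal moves → neither.

neither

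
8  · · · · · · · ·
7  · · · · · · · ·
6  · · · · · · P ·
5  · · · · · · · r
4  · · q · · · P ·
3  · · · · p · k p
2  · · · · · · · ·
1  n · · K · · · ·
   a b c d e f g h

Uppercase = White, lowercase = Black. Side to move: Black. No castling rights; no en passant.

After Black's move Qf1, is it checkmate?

yes

After Qf1: white king on d1; in check: yes, from the black queen on f1.
King squares — c1: attacked by Qf1; e1: attacked by Qf1; c2: attacked by Na1; d2: attacked by Pe3; e2: attacked by Qf1.
White has no legal moves → checkmate.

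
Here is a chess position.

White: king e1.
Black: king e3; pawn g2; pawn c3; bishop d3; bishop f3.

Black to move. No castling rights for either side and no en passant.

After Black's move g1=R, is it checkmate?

yes

After g1=R: white king on e1; in check: yes, from the black rook on g1.
King squares — d1: attacked by Rg1; f1: attacked by Rg1; d2: attacked by Pc3; e2: attacked by Bd3; f2: attacked by Ke3.
White has no legal moves → checkmate.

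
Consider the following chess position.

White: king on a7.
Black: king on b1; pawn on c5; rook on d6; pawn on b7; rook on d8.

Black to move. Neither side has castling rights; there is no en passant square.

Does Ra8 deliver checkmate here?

After Ra8: white king on a7; in check: yes, from the black rook on a8.
White has 2 legal replies: Kxa8, Kxb7.
In check but a legal move exists → not checkmate.

no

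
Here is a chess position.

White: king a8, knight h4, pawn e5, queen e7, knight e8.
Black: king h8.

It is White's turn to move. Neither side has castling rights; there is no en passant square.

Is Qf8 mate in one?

no

After Qf8: black king on h8; in check: yes, from the white queen on f8.
Black has 1 legal reply: Kh7.
In check but a legal move exists → not checkmate.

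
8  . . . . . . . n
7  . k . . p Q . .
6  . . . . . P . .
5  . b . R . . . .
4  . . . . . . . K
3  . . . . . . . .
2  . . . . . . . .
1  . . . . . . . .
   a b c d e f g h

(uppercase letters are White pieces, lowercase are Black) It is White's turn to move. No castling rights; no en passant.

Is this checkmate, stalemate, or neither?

neither

White to move; white king on h4.
In check: no.
Legal moves for White include: Qg8, Qf8, Qe8, Qh7, Qg7, Qxe7+, Qg6, Qe6, Qh5, Rd8, Rd7+, Rd6, Rh5, Rg5, Rf5, Re5, Rc5, Rxb5+, ... (list truncated; more exist).
White has legal moves and is not in check → neither.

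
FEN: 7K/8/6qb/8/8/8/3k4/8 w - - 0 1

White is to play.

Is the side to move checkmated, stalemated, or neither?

White to move; white king on h8.
In check: no.
King squares — g7: attacked by Qg6; h7: attacked by Qg6; g8: attacked by Qg6.
Legal moves for White: none.
Not in check and no legal moves → stalemate.

stalemate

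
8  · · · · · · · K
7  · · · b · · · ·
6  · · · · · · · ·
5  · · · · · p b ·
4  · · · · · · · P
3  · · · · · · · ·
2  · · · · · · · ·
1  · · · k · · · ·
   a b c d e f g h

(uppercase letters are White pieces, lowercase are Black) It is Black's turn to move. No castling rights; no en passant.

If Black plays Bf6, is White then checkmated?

After Bf6: white king on h8; in check: yes, from the black bishop on f6.
White has 2 legal replies: Kg8, Kh7.
In check but a legal move exists → not checkmate.

no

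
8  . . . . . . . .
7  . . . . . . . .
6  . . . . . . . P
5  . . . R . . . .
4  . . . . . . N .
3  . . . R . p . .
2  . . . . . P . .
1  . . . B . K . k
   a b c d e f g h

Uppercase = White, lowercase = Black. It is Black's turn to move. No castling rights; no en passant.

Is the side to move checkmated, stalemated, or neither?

stalemate

Black to move; black king on h1.
In check: no.
King squares — g1: attacked by Kf1; g2: attacked by Kf1; h2: attacked by Ng4.
Legal moves for Black: none.
Not in check and no legal moves → stalemate.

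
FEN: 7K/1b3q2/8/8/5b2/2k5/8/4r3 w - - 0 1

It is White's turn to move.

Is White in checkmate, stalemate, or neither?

stalemate

White to move; white king on h8.
In check: no.
King squares — g7: attacked by Qf7; h7: attacked by Qf7; g8: attacked by Qf7.
Legal moves for White: none.
Not in check and no legal moves → stalemate.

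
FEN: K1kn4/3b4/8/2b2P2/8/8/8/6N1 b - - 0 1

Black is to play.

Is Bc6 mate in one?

After Bc6: white king on a8; in check: yes, from the black bishop on c6.
King squares — a7: attacked by Bc5; b7: attacked by Bc6; b8: attacked by Kc8.
White has no legal moves → checkmate.

yes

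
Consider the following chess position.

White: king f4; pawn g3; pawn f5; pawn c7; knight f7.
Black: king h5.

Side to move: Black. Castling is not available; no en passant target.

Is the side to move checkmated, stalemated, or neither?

stalemate

Black to move; black king on h5.
In check: no.
King squares — g4: attacked by Kf4; h4: attacked by Pg3; g5: attacked by Kf4; g6: attacked by Pf5; h6: attacked by Nf7.
Legal moves for Black: none.
Not in check and no legal moves → stalemate.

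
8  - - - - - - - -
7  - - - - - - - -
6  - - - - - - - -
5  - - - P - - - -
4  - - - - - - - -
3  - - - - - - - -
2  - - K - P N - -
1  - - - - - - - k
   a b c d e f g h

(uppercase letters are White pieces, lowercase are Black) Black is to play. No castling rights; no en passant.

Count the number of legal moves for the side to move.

3

Black to move; king on h1.
In check: yes, from the white knight on f2.
Legal moves: Kh2, Kg2, Kg1.
Count: 3.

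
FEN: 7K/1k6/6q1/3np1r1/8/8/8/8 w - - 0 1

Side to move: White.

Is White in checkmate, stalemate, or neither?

White to move; white king on h8.
In check: no.
King squares — g7: attacked by Qg6; h7: attacked by Qg6; g8: attacked by Qg6.
Legal moves for White: none.
Not in check and no legal moves → stalemate.

stalemate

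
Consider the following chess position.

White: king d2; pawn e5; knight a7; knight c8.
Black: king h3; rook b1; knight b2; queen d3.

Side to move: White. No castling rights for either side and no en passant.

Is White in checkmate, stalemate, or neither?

White to move; white king on d2.
In check: yes, from the black queen on d3.
King squares — c1: attacked by Rb1; d1: attacked by Rb1; e1: attacked by Rb1; c2: attacked by Qd3; e2: attacked by Qd3; c3: attacked by Qd3; d3: attacked by Nb2; e3: attacked by Qd3.
Legal moves for White: none.
In check with no legal moves → checkmate.

checkmate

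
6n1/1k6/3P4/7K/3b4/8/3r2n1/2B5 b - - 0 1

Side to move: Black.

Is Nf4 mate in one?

no

After Nf4: white king on h5; in check: yes, from the black knight on f4.
White has 3 legal replies: Kg5, Kh4, Kg4.
In check but a legal move exists → not checkmate.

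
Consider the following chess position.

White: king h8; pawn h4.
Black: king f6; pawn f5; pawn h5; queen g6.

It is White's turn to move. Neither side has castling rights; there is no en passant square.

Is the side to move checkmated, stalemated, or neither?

stalemate

White to move; white king on h8.
In check: no.
King squares — g7: attacked by Kf6; h7: attacked by Qg6; g8: attacked by Qg6.
Legal moves for White: none.
Not in check and no legal moves → stalemate.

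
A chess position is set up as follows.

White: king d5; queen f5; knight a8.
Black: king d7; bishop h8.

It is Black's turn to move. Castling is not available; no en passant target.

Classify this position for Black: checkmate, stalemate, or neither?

Black to move; black king on d7.
In check: yes, from the white queen on f5.
Legal moves for Black: Ke8, Kd8, Ke7.
Black is in check but has 3 legal moves → neither.

neither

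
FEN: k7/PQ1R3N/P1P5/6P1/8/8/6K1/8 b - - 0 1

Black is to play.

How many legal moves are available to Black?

0

Black to move; king on a8.
In check: yes, from the white queen on b7.
Legal moves: none.
Count: 0.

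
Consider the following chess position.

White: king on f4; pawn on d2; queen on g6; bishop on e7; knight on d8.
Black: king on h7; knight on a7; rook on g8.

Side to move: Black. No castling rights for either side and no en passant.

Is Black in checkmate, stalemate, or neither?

neither

Black to move; black king on h7.
In check: yes, from the white queen on g6.
King squares — g6: available; h6: attacked by Qg6; g7: attacked by Qg6; g8: own rook; h8: available.
Legal moves for Black: Kh8, Kxg6, Rxg6.
Black is in check but has 3 legal moves → neither.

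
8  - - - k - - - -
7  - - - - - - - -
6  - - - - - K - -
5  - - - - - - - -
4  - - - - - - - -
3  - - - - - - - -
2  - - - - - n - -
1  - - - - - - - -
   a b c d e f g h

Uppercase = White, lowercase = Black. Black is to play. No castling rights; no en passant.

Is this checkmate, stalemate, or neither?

neither

Black to move; black king on d8.
In check: no.
Legal moves for Black: Ke8, Kc8, Kd7, Kc7, Ng4+, Ne4+, Nh3, Nd3, Nh1, Nd1.
Black has 10 legal moves and is not in check → neither.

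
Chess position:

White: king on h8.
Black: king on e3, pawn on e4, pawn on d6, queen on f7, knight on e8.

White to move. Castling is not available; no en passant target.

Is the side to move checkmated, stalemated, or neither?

White to move; white king on h8.
In check: no.
King squares — g7: attacked by Qf7; h7: attacked by Qf7; g8: attacked by Qf7.
Legal moves for White: none.
Not in check and no legal moves → stalemate.

stalemate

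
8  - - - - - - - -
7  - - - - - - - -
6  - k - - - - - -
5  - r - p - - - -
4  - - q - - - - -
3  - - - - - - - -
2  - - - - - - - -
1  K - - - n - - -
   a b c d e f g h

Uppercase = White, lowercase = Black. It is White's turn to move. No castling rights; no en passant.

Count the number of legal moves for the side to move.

0

White to move; king on a1.
In check: no.
Legal moves: none.
Count: 0.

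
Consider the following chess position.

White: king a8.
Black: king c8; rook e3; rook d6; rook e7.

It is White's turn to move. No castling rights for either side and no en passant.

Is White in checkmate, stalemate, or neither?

stalemate

White to move; white king on a8.
In check: no.
King squares — a7: attacked by Re7; b7: attacked by Re7; b8: attacked by Kc8.
Legal moves for White: none.
Not in check and no legal moves → stalemate.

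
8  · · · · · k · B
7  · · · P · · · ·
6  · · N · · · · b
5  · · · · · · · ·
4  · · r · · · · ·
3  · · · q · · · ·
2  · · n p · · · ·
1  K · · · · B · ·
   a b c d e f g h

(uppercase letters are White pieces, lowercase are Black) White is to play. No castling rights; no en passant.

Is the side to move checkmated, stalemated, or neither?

neither

White to move; white king on a1.
In check: yes, from the black knight on c2.
Legal moves for White: Kb2, Ka2, Kb1.
White is in check but has 3 legal moves → neither.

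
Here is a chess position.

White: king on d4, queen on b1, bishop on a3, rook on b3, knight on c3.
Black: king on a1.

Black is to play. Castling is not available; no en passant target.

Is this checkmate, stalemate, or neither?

Black to move; black king on a1.
In check: yes, from the white queen on b1.
King squares — b1: attacked by Rb3; a2: attacked by Qb1; b2: attacked by Qb1.
Legal moves for Black: none.
In check with no legal moves → checkmate.

checkmate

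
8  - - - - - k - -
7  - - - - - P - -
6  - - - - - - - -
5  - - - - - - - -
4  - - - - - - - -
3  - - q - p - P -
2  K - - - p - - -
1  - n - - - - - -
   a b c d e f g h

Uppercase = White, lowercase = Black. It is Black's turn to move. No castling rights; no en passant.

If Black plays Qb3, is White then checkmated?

After Qb3: white king on a2; in check: yes, from the black queen on b3.
White has 2 legal replies: Kxb3, Ka1.
In check but a legal move exists → not checkmate.

no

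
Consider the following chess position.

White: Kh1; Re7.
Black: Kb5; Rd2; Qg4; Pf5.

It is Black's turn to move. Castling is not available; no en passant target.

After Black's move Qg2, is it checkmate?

yes

After Qg2: white king on h1; in check: yes, from the black queen on g2.
King squares — g1: attacked by Qg2; g2: attacked by Rd2; h2: attacked by Qg2.
White has no legal moves → checkmate.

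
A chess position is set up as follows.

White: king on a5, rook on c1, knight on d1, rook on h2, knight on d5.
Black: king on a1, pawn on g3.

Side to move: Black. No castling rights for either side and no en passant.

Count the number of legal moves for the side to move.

Black to move; king on a1.
In check: yes, from the white rook on c1.
Legal moves: none.
Count: 0.

0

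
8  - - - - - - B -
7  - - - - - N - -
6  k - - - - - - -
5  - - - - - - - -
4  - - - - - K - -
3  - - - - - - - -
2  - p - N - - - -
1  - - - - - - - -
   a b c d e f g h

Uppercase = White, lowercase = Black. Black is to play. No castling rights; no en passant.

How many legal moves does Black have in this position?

Black to move; king on a6.
In check: no.
Legal moves: Kb7, Ka7, Kb6, Kb5, Ka5, b1=Q, b1=R, b1=B, b1=N.
Count: 9.

9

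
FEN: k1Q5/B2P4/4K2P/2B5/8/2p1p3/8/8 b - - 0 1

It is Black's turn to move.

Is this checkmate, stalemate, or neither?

checkmate

Black to move; black king on a8.
In check: yes, from the white queen on c8.
King squares — a7: attacked by Bc5; b7: attacked by Qc8; b8: attacked by Ba7.
Legal moves for Black: none.
In check with no legal moves → checkmate.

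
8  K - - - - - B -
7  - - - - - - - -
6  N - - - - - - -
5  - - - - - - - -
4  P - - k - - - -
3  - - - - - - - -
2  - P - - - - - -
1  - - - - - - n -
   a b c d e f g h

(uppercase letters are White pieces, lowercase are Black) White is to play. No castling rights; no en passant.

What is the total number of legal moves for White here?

White to move; king on a8.
In check: no.
Legal moves: Bh7, Bf7, Be6, Bd5, Bc4, Bb3, Ba2, Kb8, Kb7, Ka7, Nb8, Nc7, Nc5, Nb4, a5, b3, b4.
Count: 17.

17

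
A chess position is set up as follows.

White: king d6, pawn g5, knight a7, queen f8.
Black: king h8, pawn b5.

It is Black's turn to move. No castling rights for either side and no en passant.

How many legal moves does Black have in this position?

Black to move; king on h8.
In check: yes, from the white queen on f8.
Legal moves: Kh7.
Count: 1.

1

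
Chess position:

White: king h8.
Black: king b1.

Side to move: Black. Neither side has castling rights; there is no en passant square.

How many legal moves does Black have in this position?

5

Black to move; king on b1.
In check: no.
Legal moves: Kc2, Kb2, Ka2, Kc1, Ka1.
Count: 5.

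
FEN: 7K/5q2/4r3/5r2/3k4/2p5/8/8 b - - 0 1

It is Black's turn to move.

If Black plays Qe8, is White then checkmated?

no

After Qe8: white king on h8; in check: yes, from the black queen on e8.
White has 2 legal replies: Kh7, Kg7.
In check but a legal move exists → not checkmate.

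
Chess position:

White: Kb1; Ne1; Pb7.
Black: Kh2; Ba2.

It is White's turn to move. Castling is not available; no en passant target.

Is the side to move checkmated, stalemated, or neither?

White to move; white king on b1.
In check: yes, from the black bishop on a2.
King squares — a1: available; c1: available; a2: available; b2: available; c2: available.
Legal moves for White: Kc2, Kb2, Kxa2, Kc1, Ka1.
White is in check but has 5 legal moves → neither.

neither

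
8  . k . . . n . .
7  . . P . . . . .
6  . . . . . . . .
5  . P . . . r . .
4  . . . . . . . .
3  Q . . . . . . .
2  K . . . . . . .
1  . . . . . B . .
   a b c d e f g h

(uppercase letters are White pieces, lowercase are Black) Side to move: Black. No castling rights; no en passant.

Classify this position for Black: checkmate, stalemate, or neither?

neither

Black to move; black king on b8.
In check: yes, from the white pawn on c7.
King squares — a7: attacked by Qa3; b7: available; c7: available; a8: attacked by Qa3; c8: available.
Legal moves for Black: Kc8, Kxc7, Kb7.
Black is in check but has 3 legal moves → neither.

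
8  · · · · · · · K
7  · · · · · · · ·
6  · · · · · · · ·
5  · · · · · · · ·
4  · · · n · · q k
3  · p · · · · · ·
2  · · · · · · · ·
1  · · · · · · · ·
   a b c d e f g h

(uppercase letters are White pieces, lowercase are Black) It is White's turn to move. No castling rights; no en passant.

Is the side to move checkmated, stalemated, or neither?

neither

White to move; white king on h8.
In check: no.
Legal moves for White: Kh7.
White has 1 legal move and is not in check → neither.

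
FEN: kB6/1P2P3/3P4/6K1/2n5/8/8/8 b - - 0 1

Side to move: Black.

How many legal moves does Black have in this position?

2

Black to move; king on a8.
In check: yes, from the white pawn on b7.
Legal moves: Kxb8, Kxb7.
Count: 2.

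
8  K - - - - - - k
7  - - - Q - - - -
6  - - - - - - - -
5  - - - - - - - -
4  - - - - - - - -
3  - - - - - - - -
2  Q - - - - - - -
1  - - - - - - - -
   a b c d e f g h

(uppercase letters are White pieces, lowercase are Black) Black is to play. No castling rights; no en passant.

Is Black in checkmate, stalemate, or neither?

Black to move; black king on h8.
In check: no.
King squares — g7: attacked by Qd7; h7: attacked by Qd7; g8: attacked by Qa2.
Legal moves for Black: none.
Not in check and no legal moves → stalemate.

stalemate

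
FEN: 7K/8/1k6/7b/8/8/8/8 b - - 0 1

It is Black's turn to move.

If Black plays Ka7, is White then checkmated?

no

After Ka7: white king on h8; in check: no.
White is not in check, so this cannot be checkmate.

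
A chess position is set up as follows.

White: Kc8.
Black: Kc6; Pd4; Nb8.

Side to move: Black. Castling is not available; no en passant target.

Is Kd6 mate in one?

no

After Kd6: white king on c8; in check: no.
White is not in check, so this cannot be checkmate.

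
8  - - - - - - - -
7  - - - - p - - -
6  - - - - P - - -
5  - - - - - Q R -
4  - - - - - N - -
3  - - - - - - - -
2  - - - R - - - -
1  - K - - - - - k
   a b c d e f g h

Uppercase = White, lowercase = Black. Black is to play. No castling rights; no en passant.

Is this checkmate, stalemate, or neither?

Black to move; black king on h1.
In check: no.
King squares — g1: attacked by Rg5; g2: attacked by Rd2; h2: attacked by Rd2.
Legal moves for Black: none.
Not in check and no legal moves → stalemate.

stalemate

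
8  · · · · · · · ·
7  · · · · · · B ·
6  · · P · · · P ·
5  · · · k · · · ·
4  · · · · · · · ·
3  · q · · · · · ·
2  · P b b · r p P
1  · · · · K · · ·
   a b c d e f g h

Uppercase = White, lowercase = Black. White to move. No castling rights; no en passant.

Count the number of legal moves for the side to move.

1

White to move; king on e1.
In check: yes, from the black bishop on d2.
Legal moves: Kxf2.
Count: 1.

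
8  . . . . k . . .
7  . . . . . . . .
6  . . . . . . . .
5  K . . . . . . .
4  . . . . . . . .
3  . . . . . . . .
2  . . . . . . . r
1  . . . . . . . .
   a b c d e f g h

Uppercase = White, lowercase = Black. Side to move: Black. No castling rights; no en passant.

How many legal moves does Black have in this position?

19

Black to move; king on e8.
In check: no.
Legal moves: Kf8, Kd8, Kf7, Ke7, Kd7, Rh8, Rh7, Rh6, Rh5+, Rh4, Rh3, Rg2, Rf2, Re2, Rd2, Rc2, Rb2, Ra2+, Rh1.
Count: 19.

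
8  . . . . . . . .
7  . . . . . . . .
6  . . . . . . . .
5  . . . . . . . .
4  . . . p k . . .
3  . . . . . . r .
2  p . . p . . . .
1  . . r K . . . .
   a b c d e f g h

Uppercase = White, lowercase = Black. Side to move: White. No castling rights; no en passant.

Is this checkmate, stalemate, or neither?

neither

White to move; white king on d1.
In check: yes, from the black rook on c1.
King squares — c1: attacked by Pd2; e1: attacked by Rc1; c2: attacked by Rc1; d2: available; e2: available.
Legal moves for White: Ke2, Kxd2.
White is in check but has 2 legal moves → neither.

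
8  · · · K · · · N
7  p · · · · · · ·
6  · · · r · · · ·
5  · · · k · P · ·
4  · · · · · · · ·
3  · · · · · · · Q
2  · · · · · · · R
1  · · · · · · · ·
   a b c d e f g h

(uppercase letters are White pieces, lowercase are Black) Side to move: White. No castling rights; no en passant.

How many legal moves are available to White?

4

White to move; king on d8.
In check: yes, from the black rook on d6.
Legal moves: Ke8, Kc8, Ke7, Kc7.
Count: 4.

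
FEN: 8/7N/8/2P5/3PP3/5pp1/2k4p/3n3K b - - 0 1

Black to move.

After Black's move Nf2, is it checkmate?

yes

After Nf2: white king on h1; in check: yes, from the black knight on f2.
King squares — g1: attacked by Ph2; g2: attacked by Pf3; h2: attacked by Pg3.
White has no legal moves → checkmate.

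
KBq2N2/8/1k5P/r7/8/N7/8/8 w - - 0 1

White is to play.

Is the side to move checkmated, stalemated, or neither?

checkmate

White to move; white king on a8.
In check: yes, from the black rook on a5.
King squares — a7: attacked by Ra5; b7: attacked by Kb6; b8: own bishop.
Legal moves for White: none.
In check with no legal moves → checkmate.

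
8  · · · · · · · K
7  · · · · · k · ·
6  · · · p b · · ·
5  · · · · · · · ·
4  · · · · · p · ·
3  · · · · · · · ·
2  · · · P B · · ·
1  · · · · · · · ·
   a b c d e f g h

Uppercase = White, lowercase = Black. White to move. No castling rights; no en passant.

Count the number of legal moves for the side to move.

12

White to move; king on h8.
In check: no.
Legal moves: Kh7, Ba6, Bh5+, Bb5, Bg4, Bc4, Bf3, Bd3, Bf1, Bd1, d3, d4.
Count: 12.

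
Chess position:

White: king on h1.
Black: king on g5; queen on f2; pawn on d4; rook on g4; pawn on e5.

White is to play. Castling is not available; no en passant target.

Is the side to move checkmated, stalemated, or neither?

stalemate

White to move; white king on h1.
In check: no.
King squares — g1: attacked by Qf2; g2: attacked by Qf2; h2: attacked by Qf2.
Legal moves for White: none.
Not in check and no legal moves → stalemate.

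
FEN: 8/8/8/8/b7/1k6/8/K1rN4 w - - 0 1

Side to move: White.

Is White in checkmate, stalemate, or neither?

White to move; white king on a1.
In check: yes, from the black rook on c1.
King squares — b1: attacked by Rc1; a2: attacked by Kb3; b2: attacked by Kb3.
Legal moves for White: none.
In check with no legal moves → checkmate.

checkmate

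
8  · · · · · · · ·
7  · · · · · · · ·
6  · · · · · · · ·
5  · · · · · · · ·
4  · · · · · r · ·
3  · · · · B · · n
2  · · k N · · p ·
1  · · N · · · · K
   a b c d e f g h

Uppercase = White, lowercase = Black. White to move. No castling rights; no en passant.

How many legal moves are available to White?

2

White to move; king on h1.
In check: yes, from the black pawn on g2.
Legal moves: Kh2, Kxg2.
Count: 2.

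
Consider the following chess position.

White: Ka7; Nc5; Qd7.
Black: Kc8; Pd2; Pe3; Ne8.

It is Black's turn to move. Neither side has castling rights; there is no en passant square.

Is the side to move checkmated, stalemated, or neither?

checkmate

Black to move; black king on c8.
In check: yes, from the white queen on d7.
King squares — b7: attacked by Nc5; c7: attacked by Qd7; d7: attacked by Nc5; b8: attacked by Ka7; d8: attacked by Qd7.
Legal moves for Black: none.
In check with no legal moves → checkmate.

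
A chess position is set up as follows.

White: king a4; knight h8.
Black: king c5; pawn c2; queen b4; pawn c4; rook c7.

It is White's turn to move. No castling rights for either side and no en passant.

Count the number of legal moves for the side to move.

0

White to move; king on a4.
In check: yes, from the black queen on b4.
Legal moves: none.
Count: 0.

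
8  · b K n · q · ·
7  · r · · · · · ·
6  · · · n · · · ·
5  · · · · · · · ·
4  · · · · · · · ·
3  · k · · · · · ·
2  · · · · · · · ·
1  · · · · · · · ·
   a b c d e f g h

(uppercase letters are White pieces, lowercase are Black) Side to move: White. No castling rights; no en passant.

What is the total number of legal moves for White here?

White to move; king on c8.
In check: yes, from the black knight on d6.
Legal moves: none.
Count: 0.

0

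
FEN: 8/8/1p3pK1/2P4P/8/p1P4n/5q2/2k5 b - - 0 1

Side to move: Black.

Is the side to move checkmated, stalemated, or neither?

Black to move; black king on c1.
In check: no.
Legal moves for Black include: Ng5, Nf4+, Ng1, Qf5+, Qxc5, Qh4, Qf4, Qd4, Qg3+, Qf3, Qe3, Qh2, Qg2+, Qe2, Qd2, Qc2+, Qb2, Qa2, ... (list truncated; more exist).
Black has legal moves and is not in check → neither.

neither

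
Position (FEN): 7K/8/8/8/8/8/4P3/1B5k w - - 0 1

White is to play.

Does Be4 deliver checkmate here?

no

After Be4: black king on h1; in check: yes, from the white bishop on e4.
Black has 2 legal replies: Kh2, Kg1.
In check but a legal move exists → not checkmate.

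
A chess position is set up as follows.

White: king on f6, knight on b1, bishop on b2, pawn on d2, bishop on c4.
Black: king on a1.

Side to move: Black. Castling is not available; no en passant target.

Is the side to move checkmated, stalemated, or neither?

Black to move; black king on a1.
In check: yes, from the white bishop on b2.
Legal moves for Black: Kxb2, Kxb1.
Black is in check but has 2 legal moves → neither.

neither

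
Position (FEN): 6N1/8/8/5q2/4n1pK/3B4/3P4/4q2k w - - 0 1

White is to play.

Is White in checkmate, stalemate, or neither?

checkmate

White to move; white king on h4.
In check: yes, from the black queen on e1.
King squares — g3: attacked by Qe1; h3: attacked by Pg4; g4: attacked by Qf5; g5: attacked by Ne4; h5: attacked by Qf5.
Legal moves for White: none.
In check with no legal moves → checkmate.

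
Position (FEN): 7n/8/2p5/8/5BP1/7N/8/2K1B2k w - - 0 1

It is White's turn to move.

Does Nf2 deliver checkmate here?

no

After Nf2: black king on h1; in check: yes, from the white knight on f2.
Black has 2 legal replies: Kg2, Kg1.
In check but a legal move exists → not checkmate.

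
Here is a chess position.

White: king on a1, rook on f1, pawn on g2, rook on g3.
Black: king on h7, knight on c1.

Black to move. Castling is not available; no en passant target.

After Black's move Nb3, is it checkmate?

no

After Nb3: white king on a1; in check: yes, from the black knight on b3.
White has 4 legal replies: Kb2, Ka2, Kb1, Rxb3.
In check but a legal move exists → not checkmate.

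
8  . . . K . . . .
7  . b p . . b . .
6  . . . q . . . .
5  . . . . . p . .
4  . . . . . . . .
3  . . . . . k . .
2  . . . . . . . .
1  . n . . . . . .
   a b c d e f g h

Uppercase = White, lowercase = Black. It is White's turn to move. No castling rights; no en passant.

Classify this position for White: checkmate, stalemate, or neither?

White to move; white king on d8.
In check: yes, from the black queen on d6.
King squares — c7: attacked by Qd6; d7: attacked by Qd6; e7: attacked by Qd6; c8: attacked by Bb7; e8: attacked by Bf7.
Legal moves for White: none.
In check with no legal moves → checkmate.

checkmate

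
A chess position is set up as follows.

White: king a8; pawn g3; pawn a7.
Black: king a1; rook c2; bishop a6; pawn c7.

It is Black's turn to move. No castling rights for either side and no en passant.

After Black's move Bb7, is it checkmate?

no

After Bb7: white king on a8; in check: yes, from the black bishop on b7.
White has 2 legal replies: Kb8, Kxb7.
In check but a legal move exists → not checkmate.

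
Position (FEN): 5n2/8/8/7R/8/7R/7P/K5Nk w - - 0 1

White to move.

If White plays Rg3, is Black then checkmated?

no

After Rg3: black king on h1; in check: no.
Black is not in check, so this cannot be checkmate.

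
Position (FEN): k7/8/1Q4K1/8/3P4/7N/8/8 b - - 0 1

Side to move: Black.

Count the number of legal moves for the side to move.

Black to move; king on a8.
In check: no.
Legal moves: none.
Count: 0.

0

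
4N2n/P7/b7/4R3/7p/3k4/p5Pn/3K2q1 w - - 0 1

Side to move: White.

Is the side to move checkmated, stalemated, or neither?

White to move; white king on d1.
In check: yes, from the black queen on g1.
King squares — c1: attacked by Qg1; e1: attacked by Qg1; c2: attacked by Kd3; d2: attacked by Kd3; e2: attacked by Kd3.
Legal moves for White: Re1.
White is in check but has 1 legal move → neither.

neither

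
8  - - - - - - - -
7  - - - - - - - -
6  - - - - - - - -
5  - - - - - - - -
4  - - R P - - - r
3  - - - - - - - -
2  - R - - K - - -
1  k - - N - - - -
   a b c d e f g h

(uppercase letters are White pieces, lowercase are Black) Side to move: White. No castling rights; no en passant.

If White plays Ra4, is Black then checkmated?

After Ra4: black king on a1; in check: yes, from the white rook on a4.
King squares — b1: attacked by Rb2; a2: attacked by Rb2; b2: attacked by Nd1.
Black has no legal moves → checkmate.

yes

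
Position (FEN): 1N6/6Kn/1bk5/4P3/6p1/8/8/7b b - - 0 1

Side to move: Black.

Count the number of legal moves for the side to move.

5

Black to move; king on c6.
In check: yes, from the white knight on b8.
Legal moves: Kc7, Kb7, Kd5, Kc5, Kb5.
Count: 5.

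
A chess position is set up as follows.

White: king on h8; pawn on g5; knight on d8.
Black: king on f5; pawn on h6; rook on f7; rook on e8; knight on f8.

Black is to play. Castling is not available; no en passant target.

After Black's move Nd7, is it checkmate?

After Nd7: white king on h8; in check: yes, from the black rook on e8.
King squares — g7: attacked by Rf7; h7: attacked by Rf7; g8: attacked by Re8.
White has no legal moves → checkmate.

yes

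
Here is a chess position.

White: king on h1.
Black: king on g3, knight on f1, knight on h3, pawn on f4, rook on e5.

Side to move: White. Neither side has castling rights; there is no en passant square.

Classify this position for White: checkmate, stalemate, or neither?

White to move; white king on h1.
In check: no.
King squares — g1: attacked by Nh3; g2: attacked by Kg3; h2: attacked by Nf1.
Legal moves for White: none.
Not in check and no legal moves → stalemate.

stalemate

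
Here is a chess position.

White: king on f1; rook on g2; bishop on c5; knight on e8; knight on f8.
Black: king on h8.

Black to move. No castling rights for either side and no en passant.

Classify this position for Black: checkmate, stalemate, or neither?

Black to move; black king on h8.
In check: no.
King squares — g7: attacked by Rg2; h7: attacked by Nf8; g8: attacked by Rg2.
Legal moves for Black: none.
Not in check and no legal moves → stalemate.

stalemate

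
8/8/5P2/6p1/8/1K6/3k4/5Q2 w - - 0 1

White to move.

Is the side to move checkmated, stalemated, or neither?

neither

White to move; white king on b3.
In check: no.
Legal moves for White include: Kc4, Kb4, Ka4, Ka3, Kb2, Ka2, Qa6, Qf5, Qb5, Qf4+, Qc4, Qh3, Qf3, Qd3+, Qg2+, Qf2+, Qe2+, Qh1, ... (list truncated; more exist).
White has legal moves and is not in check → neither.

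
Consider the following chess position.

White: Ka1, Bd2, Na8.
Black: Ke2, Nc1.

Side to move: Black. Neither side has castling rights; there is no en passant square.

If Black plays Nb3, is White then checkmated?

no

After Nb3: white king on a1; in check: yes, from the black knight on b3.
White has 3 legal replies: Kb2, Ka2, Kb1.
In check but a legal move exists → not checkmate.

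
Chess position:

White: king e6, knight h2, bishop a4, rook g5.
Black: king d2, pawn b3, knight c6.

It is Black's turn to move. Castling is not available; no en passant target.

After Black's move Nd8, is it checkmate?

After Nd8: white king on e6; in check: yes, from the black knight on d8.
White has 7 legal replies: Ke7, Kd7, Kf6, Kd6, Kf5, Ke5, Kd5.
In check but a legal move exists → not checkmate.

no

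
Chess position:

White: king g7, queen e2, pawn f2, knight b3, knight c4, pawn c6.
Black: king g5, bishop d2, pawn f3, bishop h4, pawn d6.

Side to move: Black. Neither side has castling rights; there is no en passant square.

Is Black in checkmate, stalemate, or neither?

neither

Black to move; black king on g5.
In check: no.
Legal moves for Black: Kh5, Kf5, Kg4, Kf4, Bg3, Bxf2, Ba5, Bf4, Bb4, Be3, Bc3+, Be1, Bc1, fxe2, d5.
Black has 15 legal moves and is not in check → neither.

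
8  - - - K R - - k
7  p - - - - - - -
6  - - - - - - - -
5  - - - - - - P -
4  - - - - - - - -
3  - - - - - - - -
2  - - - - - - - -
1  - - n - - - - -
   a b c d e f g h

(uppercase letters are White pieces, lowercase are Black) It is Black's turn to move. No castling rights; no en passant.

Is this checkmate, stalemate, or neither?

neither

Black to move; black king on h8.
In check: yes, from the white rook on e8.
King squares — g7: available; h7: available; g8: attacked by Re8.
Legal moves for Black: Kh7, Kg7.
Black is in check but has 2 legal moves → neither.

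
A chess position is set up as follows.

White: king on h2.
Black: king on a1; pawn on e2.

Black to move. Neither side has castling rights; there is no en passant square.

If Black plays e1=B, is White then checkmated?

no

After e1=B: white king on h2; in check: no.
White is not in check, so this cannot be checkmate.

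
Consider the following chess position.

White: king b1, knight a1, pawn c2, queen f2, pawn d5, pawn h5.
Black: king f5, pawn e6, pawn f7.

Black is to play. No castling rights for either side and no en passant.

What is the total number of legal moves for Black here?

4

Black to move; king on f5.
In check: yes, from the white queen on f2.
Legal moves: Kg5, Ke5, Kg4, Ke4.
Count: 4.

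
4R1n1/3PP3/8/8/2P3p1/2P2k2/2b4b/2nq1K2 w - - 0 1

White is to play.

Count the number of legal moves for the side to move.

0

White to move; king on f1.
In check: yes, from the black queen on d1.
Legal moves: none.
Count: 0.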